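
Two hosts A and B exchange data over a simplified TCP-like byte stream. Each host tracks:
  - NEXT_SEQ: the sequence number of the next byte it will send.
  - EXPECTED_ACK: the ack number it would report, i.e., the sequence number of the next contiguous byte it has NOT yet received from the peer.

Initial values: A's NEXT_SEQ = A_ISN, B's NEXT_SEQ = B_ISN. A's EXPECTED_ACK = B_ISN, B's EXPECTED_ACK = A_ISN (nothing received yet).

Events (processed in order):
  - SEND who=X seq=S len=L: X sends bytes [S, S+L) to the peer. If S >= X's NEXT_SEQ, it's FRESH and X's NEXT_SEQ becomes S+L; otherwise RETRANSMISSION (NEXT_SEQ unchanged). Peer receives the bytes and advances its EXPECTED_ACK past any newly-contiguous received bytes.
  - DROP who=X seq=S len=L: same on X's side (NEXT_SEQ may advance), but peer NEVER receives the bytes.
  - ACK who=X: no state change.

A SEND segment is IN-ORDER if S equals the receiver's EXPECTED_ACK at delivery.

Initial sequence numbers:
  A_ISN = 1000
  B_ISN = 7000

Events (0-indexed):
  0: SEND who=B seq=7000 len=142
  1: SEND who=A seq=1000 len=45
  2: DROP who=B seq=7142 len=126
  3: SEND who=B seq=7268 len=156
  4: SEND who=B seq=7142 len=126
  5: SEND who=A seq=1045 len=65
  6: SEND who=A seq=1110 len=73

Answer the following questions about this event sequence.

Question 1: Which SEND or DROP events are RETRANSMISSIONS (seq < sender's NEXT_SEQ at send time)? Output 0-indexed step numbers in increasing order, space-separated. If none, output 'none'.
Step 0: SEND seq=7000 -> fresh
Step 1: SEND seq=1000 -> fresh
Step 2: DROP seq=7142 -> fresh
Step 3: SEND seq=7268 -> fresh
Step 4: SEND seq=7142 -> retransmit
Step 5: SEND seq=1045 -> fresh
Step 6: SEND seq=1110 -> fresh

Answer: 4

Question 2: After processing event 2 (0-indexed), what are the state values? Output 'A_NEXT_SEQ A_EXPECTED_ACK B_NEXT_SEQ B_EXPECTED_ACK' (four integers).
After event 0: A_seq=1000 A_ack=7142 B_seq=7142 B_ack=1000
After event 1: A_seq=1045 A_ack=7142 B_seq=7142 B_ack=1045
After event 2: A_seq=1045 A_ack=7142 B_seq=7268 B_ack=1045

1045 7142 7268 1045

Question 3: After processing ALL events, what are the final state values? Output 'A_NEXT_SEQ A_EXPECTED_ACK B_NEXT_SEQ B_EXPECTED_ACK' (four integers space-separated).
After event 0: A_seq=1000 A_ack=7142 B_seq=7142 B_ack=1000
After event 1: A_seq=1045 A_ack=7142 B_seq=7142 B_ack=1045
After event 2: A_seq=1045 A_ack=7142 B_seq=7268 B_ack=1045
After event 3: A_seq=1045 A_ack=7142 B_seq=7424 B_ack=1045
After event 4: A_seq=1045 A_ack=7424 B_seq=7424 B_ack=1045
After event 5: A_seq=1110 A_ack=7424 B_seq=7424 B_ack=1110
After event 6: A_seq=1183 A_ack=7424 B_seq=7424 B_ack=1183

Answer: 1183 7424 7424 1183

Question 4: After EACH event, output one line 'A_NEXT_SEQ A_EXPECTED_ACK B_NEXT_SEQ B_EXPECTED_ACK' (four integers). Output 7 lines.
1000 7142 7142 1000
1045 7142 7142 1045
1045 7142 7268 1045
1045 7142 7424 1045
1045 7424 7424 1045
1110 7424 7424 1110
1183 7424 7424 1183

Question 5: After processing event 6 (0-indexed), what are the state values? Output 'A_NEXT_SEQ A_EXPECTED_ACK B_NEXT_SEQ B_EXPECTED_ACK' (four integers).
After event 0: A_seq=1000 A_ack=7142 B_seq=7142 B_ack=1000
After event 1: A_seq=1045 A_ack=7142 B_seq=7142 B_ack=1045
After event 2: A_seq=1045 A_ack=7142 B_seq=7268 B_ack=1045
After event 3: A_seq=1045 A_ack=7142 B_seq=7424 B_ack=1045
After event 4: A_seq=1045 A_ack=7424 B_seq=7424 B_ack=1045
After event 5: A_seq=1110 A_ack=7424 B_seq=7424 B_ack=1110
After event 6: A_seq=1183 A_ack=7424 B_seq=7424 B_ack=1183

1183 7424 7424 1183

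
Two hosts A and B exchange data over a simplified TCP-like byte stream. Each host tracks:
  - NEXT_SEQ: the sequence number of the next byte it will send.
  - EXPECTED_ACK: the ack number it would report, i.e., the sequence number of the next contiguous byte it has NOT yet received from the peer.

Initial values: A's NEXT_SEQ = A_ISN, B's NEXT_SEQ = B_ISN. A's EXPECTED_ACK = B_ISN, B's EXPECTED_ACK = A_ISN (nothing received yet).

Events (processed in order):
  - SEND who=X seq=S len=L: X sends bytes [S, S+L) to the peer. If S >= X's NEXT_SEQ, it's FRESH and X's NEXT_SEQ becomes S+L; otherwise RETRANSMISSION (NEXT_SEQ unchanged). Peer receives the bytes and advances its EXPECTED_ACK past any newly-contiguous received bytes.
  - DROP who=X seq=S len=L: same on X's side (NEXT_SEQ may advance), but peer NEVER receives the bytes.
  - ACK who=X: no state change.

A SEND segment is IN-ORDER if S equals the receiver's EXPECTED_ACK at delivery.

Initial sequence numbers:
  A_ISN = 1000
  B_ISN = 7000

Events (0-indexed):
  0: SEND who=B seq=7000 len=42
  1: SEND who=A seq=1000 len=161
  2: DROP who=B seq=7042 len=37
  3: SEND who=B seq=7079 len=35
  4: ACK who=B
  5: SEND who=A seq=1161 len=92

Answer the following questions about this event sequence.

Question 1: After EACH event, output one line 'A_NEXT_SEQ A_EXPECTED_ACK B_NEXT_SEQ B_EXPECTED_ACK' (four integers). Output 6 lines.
1000 7042 7042 1000
1161 7042 7042 1161
1161 7042 7079 1161
1161 7042 7114 1161
1161 7042 7114 1161
1253 7042 7114 1253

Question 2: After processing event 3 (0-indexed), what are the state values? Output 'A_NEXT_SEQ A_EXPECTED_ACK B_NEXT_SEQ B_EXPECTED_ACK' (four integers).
After event 0: A_seq=1000 A_ack=7042 B_seq=7042 B_ack=1000
After event 1: A_seq=1161 A_ack=7042 B_seq=7042 B_ack=1161
After event 2: A_seq=1161 A_ack=7042 B_seq=7079 B_ack=1161
After event 3: A_seq=1161 A_ack=7042 B_seq=7114 B_ack=1161

1161 7042 7114 1161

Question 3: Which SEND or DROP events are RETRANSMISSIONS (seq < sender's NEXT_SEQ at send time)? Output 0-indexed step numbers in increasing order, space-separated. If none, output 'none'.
Answer: none

Derivation:
Step 0: SEND seq=7000 -> fresh
Step 1: SEND seq=1000 -> fresh
Step 2: DROP seq=7042 -> fresh
Step 3: SEND seq=7079 -> fresh
Step 5: SEND seq=1161 -> fresh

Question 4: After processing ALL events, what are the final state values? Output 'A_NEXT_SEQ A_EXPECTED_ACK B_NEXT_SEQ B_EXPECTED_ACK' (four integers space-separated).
Answer: 1253 7042 7114 1253

Derivation:
After event 0: A_seq=1000 A_ack=7042 B_seq=7042 B_ack=1000
After event 1: A_seq=1161 A_ack=7042 B_seq=7042 B_ack=1161
After event 2: A_seq=1161 A_ack=7042 B_seq=7079 B_ack=1161
After event 3: A_seq=1161 A_ack=7042 B_seq=7114 B_ack=1161
After event 4: A_seq=1161 A_ack=7042 B_seq=7114 B_ack=1161
After event 5: A_seq=1253 A_ack=7042 B_seq=7114 B_ack=1253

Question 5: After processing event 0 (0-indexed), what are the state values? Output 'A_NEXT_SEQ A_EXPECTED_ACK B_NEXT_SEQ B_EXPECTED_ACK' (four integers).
After event 0: A_seq=1000 A_ack=7042 B_seq=7042 B_ack=1000

1000 7042 7042 1000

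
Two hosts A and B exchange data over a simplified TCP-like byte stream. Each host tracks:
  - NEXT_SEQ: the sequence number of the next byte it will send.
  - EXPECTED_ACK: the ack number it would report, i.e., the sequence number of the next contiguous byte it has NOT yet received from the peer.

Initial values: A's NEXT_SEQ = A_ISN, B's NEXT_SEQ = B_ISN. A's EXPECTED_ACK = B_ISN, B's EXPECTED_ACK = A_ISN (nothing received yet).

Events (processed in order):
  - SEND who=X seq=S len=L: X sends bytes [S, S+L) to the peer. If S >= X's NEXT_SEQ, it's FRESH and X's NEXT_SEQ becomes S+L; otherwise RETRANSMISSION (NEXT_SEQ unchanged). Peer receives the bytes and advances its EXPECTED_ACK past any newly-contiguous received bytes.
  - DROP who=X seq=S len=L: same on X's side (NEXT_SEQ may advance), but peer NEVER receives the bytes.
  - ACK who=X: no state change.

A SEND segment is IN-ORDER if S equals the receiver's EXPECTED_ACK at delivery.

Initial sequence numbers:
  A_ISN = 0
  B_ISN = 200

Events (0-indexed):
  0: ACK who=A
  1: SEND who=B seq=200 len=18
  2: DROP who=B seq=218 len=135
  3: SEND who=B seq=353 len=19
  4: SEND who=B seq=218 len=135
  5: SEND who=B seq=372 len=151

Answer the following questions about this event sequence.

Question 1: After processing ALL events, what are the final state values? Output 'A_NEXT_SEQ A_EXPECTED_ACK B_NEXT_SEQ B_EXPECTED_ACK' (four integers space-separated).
After event 0: A_seq=0 A_ack=200 B_seq=200 B_ack=0
After event 1: A_seq=0 A_ack=218 B_seq=218 B_ack=0
After event 2: A_seq=0 A_ack=218 B_seq=353 B_ack=0
After event 3: A_seq=0 A_ack=218 B_seq=372 B_ack=0
After event 4: A_seq=0 A_ack=372 B_seq=372 B_ack=0
After event 5: A_seq=0 A_ack=523 B_seq=523 B_ack=0

Answer: 0 523 523 0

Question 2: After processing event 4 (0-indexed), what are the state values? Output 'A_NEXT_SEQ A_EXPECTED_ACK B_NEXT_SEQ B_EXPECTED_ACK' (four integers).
After event 0: A_seq=0 A_ack=200 B_seq=200 B_ack=0
After event 1: A_seq=0 A_ack=218 B_seq=218 B_ack=0
After event 2: A_seq=0 A_ack=218 B_seq=353 B_ack=0
After event 3: A_seq=0 A_ack=218 B_seq=372 B_ack=0
After event 4: A_seq=0 A_ack=372 B_seq=372 B_ack=0

0 372 372 0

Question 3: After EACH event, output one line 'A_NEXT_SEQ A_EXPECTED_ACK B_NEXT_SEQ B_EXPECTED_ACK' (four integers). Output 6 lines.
0 200 200 0
0 218 218 0
0 218 353 0
0 218 372 0
0 372 372 0
0 523 523 0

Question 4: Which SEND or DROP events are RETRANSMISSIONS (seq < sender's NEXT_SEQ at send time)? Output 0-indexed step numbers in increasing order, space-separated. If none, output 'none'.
Step 1: SEND seq=200 -> fresh
Step 2: DROP seq=218 -> fresh
Step 3: SEND seq=353 -> fresh
Step 4: SEND seq=218 -> retransmit
Step 5: SEND seq=372 -> fresh

Answer: 4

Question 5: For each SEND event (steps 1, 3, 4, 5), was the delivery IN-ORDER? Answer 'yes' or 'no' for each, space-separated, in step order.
Step 1: SEND seq=200 -> in-order
Step 3: SEND seq=353 -> out-of-order
Step 4: SEND seq=218 -> in-order
Step 5: SEND seq=372 -> in-order

Answer: yes no yes yes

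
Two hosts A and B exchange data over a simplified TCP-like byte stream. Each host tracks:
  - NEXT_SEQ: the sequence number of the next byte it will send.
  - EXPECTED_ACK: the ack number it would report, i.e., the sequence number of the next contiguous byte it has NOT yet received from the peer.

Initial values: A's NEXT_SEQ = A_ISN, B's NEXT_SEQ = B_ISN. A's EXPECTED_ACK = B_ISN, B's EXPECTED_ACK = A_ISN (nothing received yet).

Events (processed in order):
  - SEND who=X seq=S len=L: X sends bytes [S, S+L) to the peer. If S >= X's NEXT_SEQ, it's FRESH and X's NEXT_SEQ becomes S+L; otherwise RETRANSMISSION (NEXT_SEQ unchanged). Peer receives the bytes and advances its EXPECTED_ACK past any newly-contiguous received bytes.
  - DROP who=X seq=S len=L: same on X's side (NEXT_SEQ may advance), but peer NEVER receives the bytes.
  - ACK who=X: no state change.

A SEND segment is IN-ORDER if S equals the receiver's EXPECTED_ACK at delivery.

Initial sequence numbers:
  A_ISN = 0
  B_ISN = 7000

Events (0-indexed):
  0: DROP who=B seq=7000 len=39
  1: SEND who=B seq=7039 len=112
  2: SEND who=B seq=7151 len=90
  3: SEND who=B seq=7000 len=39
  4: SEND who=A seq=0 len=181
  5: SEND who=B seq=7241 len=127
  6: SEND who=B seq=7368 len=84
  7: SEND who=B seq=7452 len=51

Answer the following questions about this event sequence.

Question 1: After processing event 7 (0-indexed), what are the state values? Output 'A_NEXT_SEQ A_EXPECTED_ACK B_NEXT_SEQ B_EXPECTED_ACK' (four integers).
After event 0: A_seq=0 A_ack=7000 B_seq=7039 B_ack=0
After event 1: A_seq=0 A_ack=7000 B_seq=7151 B_ack=0
After event 2: A_seq=0 A_ack=7000 B_seq=7241 B_ack=0
After event 3: A_seq=0 A_ack=7241 B_seq=7241 B_ack=0
After event 4: A_seq=181 A_ack=7241 B_seq=7241 B_ack=181
After event 5: A_seq=181 A_ack=7368 B_seq=7368 B_ack=181
After event 6: A_seq=181 A_ack=7452 B_seq=7452 B_ack=181
After event 7: A_seq=181 A_ack=7503 B_seq=7503 B_ack=181

181 7503 7503 181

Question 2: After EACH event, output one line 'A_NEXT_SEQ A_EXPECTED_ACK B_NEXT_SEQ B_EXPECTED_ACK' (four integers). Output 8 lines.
0 7000 7039 0
0 7000 7151 0
0 7000 7241 0
0 7241 7241 0
181 7241 7241 181
181 7368 7368 181
181 7452 7452 181
181 7503 7503 181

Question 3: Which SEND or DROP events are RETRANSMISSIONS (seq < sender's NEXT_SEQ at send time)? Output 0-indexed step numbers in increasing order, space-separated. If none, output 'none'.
Answer: 3

Derivation:
Step 0: DROP seq=7000 -> fresh
Step 1: SEND seq=7039 -> fresh
Step 2: SEND seq=7151 -> fresh
Step 3: SEND seq=7000 -> retransmit
Step 4: SEND seq=0 -> fresh
Step 5: SEND seq=7241 -> fresh
Step 6: SEND seq=7368 -> fresh
Step 7: SEND seq=7452 -> fresh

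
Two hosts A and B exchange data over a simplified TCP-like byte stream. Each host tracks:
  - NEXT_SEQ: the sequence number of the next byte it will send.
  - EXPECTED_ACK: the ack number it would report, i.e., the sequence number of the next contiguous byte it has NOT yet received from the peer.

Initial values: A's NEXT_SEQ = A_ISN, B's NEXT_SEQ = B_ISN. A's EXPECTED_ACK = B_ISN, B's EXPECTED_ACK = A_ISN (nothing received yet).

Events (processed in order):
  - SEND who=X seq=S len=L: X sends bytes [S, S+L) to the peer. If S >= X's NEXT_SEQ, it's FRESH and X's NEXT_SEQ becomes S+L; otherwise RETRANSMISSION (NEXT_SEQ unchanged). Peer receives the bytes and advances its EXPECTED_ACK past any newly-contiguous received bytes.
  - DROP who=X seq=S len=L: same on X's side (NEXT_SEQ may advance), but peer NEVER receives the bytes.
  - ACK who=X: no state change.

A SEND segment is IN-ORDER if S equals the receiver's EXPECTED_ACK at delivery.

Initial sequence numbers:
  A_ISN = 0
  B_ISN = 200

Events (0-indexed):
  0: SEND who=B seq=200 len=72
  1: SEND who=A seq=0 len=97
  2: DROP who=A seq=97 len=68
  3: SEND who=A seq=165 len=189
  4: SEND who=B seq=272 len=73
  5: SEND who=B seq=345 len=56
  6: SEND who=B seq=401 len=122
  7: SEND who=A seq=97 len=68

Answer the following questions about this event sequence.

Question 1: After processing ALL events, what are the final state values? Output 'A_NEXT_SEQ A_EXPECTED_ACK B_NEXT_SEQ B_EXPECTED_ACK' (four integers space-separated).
After event 0: A_seq=0 A_ack=272 B_seq=272 B_ack=0
After event 1: A_seq=97 A_ack=272 B_seq=272 B_ack=97
After event 2: A_seq=165 A_ack=272 B_seq=272 B_ack=97
After event 3: A_seq=354 A_ack=272 B_seq=272 B_ack=97
After event 4: A_seq=354 A_ack=345 B_seq=345 B_ack=97
After event 5: A_seq=354 A_ack=401 B_seq=401 B_ack=97
After event 6: A_seq=354 A_ack=523 B_seq=523 B_ack=97
After event 7: A_seq=354 A_ack=523 B_seq=523 B_ack=354

Answer: 354 523 523 354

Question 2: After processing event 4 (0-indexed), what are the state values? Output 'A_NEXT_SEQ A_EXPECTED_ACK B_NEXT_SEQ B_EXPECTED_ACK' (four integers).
After event 0: A_seq=0 A_ack=272 B_seq=272 B_ack=0
After event 1: A_seq=97 A_ack=272 B_seq=272 B_ack=97
After event 2: A_seq=165 A_ack=272 B_seq=272 B_ack=97
After event 3: A_seq=354 A_ack=272 B_seq=272 B_ack=97
After event 4: A_seq=354 A_ack=345 B_seq=345 B_ack=97

354 345 345 97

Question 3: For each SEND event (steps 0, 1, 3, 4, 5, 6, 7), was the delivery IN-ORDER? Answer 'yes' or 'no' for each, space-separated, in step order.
Step 0: SEND seq=200 -> in-order
Step 1: SEND seq=0 -> in-order
Step 3: SEND seq=165 -> out-of-order
Step 4: SEND seq=272 -> in-order
Step 5: SEND seq=345 -> in-order
Step 6: SEND seq=401 -> in-order
Step 7: SEND seq=97 -> in-order

Answer: yes yes no yes yes yes yes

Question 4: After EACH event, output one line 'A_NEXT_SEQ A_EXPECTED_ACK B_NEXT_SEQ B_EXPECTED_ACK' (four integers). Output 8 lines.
0 272 272 0
97 272 272 97
165 272 272 97
354 272 272 97
354 345 345 97
354 401 401 97
354 523 523 97
354 523 523 354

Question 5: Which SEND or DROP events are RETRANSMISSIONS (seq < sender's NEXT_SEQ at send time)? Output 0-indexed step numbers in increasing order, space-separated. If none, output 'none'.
Answer: 7

Derivation:
Step 0: SEND seq=200 -> fresh
Step 1: SEND seq=0 -> fresh
Step 2: DROP seq=97 -> fresh
Step 3: SEND seq=165 -> fresh
Step 4: SEND seq=272 -> fresh
Step 5: SEND seq=345 -> fresh
Step 6: SEND seq=401 -> fresh
Step 7: SEND seq=97 -> retransmit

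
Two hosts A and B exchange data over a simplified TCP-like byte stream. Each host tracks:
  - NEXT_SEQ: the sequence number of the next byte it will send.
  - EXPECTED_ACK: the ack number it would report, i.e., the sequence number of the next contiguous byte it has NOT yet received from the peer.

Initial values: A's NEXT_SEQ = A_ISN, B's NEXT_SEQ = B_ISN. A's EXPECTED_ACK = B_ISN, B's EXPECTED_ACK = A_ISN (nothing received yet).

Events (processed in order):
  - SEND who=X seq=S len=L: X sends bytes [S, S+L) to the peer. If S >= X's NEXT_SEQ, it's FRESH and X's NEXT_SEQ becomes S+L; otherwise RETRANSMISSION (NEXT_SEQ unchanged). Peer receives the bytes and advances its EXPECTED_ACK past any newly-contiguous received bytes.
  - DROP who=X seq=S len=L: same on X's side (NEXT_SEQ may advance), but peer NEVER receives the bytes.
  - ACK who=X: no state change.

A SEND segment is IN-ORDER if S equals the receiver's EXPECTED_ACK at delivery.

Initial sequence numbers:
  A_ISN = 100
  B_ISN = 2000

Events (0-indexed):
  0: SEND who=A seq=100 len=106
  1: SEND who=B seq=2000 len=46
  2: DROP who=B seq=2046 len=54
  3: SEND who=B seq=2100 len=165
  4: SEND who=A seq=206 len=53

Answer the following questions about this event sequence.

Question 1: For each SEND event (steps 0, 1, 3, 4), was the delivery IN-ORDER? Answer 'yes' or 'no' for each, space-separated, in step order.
Answer: yes yes no yes

Derivation:
Step 0: SEND seq=100 -> in-order
Step 1: SEND seq=2000 -> in-order
Step 3: SEND seq=2100 -> out-of-order
Step 4: SEND seq=206 -> in-order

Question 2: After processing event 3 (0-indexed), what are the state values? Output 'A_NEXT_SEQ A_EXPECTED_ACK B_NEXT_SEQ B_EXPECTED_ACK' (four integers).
After event 0: A_seq=206 A_ack=2000 B_seq=2000 B_ack=206
After event 1: A_seq=206 A_ack=2046 B_seq=2046 B_ack=206
After event 2: A_seq=206 A_ack=2046 B_seq=2100 B_ack=206
After event 3: A_seq=206 A_ack=2046 B_seq=2265 B_ack=206

206 2046 2265 206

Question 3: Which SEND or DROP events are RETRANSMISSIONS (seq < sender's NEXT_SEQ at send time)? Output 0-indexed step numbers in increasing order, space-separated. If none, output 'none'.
Answer: none

Derivation:
Step 0: SEND seq=100 -> fresh
Step 1: SEND seq=2000 -> fresh
Step 2: DROP seq=2046 -> fresh
Step 3: SEND seq=2100 -> fresh
Step 4: SEND seq=206 -> fresh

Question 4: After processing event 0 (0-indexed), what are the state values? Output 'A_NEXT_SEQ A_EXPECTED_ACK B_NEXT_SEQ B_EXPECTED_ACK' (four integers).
After event 0: A_seq=206 A_ack=2000 B_seq=2000 B_ack=206

206 2000 2000 206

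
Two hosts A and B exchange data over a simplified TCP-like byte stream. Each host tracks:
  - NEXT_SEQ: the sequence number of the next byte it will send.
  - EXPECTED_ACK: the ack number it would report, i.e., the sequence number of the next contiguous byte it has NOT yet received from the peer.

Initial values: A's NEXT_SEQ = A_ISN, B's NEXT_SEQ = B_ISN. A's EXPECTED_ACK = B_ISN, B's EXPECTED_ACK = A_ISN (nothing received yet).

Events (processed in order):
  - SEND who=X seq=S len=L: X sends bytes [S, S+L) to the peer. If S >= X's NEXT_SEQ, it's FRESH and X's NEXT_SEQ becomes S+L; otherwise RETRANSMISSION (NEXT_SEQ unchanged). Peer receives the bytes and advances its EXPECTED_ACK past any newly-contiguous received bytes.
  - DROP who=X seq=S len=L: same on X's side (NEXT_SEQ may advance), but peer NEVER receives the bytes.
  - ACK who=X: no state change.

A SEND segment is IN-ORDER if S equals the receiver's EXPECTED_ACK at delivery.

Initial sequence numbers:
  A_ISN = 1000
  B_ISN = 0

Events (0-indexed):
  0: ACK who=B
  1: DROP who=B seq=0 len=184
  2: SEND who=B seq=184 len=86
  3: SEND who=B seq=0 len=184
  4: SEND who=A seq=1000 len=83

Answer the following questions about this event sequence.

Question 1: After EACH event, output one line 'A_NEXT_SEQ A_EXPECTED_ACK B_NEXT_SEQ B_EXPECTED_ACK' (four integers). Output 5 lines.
1000 0 0 1000
1000 0 184 1000
1000 0 270 1000
1000 270 270 1000
1083 270 270 1083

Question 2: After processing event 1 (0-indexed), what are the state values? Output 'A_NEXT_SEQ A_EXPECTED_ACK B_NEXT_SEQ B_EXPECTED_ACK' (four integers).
After event 0: A_seq=1000 A_ack=0 B_seq=0 B_ack=1000
After event 1: A_seq=1000 A_ack=0 B_seq=184 B_ack=1000

1000 0 184 1000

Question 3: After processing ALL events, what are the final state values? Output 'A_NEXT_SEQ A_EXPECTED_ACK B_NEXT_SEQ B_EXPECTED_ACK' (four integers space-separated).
After event 0: A_seq=1000 A_ack=0 B_seq=0 B_ack=1000
After event 1: A_seq=1000 A_ack=0 B_seq=184 B_ack=1000
After event 2: A_seq=1000 A_ack=0 B_seq=270 B_ack=1000
After event 3: A_seq=1000 A_ack=270 B_seq=270 B_ack=1000
After event 4: A_seq=1083 A_ack=270 B_seq=270 B_ack=1083

Answer: 1083 270 270 1083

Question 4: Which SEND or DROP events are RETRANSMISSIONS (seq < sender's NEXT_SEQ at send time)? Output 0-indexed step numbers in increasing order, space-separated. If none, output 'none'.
Answer: 3

Derivation:
Step 1: DROP seq=0 -> fresh
Step 2: SEND seq=184 -> fresh
Step 3: SEND seq=0 -> retransmit
Step 4: SEND seq=1000 -> fresh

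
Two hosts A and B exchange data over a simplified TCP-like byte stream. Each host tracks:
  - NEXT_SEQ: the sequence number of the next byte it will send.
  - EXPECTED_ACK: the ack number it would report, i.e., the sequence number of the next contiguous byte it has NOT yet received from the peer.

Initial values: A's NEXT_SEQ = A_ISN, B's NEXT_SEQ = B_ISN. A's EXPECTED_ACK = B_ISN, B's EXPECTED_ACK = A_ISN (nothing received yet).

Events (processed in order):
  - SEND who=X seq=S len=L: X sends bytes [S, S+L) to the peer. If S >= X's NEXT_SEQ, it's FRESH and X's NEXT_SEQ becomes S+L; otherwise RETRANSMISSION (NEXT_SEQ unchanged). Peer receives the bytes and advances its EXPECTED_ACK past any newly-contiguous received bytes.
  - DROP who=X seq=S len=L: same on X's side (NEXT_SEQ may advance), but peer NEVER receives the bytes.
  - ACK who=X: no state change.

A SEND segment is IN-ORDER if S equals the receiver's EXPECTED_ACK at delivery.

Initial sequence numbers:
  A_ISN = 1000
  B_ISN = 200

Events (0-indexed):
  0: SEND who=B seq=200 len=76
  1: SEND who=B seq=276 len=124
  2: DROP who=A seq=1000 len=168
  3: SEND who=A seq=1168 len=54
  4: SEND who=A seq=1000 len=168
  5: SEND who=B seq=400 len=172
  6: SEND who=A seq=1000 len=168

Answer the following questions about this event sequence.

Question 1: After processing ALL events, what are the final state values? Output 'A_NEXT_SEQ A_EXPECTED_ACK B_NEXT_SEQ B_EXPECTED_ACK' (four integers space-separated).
After event 0: A_seq=1000 A_ack=276 B_seq=276 B_ack=1000
After event 1: A_seq=1000 A_ack=400 B_seq=400 B_ack=1000
After event 2: A_seq=1168 A_ack=400 B_seq=400 B_ack=1000
After event 3: A_seq=1222 A_ack=400 B_seq=400 B_ack=1000
After event 4: A_seq=1222 A_ack=400 B_seq=400 B_ack=1222
After event 5: A_seq=1222 A_ack=572 B_seq=572 B_ack=1222
After event 6: A_seq=1222 A_ack=572 B_seq=572 B_ack=1222

Answer: 1222 572 572 1222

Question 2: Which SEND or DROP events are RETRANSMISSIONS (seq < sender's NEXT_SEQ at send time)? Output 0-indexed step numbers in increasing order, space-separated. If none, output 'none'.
Step 0: SEND seq=200 -> fresh
Step 1: SEND seq=276 -> fresh
Step 2: DROP seq=1000 -> fresh
Step 3: SEND seq=1168 -> fresh
Step 4: SEND seq=1000 -> retransmit
Step 5: SEND seq=400 -> fresh
Step 6: SEND seq=1000 -> retransmit

Answer: 4 6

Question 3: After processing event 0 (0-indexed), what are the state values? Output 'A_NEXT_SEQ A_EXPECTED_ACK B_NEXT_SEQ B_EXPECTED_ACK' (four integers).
After event 0: A_seq=1000 A_ack=276 B_seq=276 B_ack=1000

1000 276 276 1000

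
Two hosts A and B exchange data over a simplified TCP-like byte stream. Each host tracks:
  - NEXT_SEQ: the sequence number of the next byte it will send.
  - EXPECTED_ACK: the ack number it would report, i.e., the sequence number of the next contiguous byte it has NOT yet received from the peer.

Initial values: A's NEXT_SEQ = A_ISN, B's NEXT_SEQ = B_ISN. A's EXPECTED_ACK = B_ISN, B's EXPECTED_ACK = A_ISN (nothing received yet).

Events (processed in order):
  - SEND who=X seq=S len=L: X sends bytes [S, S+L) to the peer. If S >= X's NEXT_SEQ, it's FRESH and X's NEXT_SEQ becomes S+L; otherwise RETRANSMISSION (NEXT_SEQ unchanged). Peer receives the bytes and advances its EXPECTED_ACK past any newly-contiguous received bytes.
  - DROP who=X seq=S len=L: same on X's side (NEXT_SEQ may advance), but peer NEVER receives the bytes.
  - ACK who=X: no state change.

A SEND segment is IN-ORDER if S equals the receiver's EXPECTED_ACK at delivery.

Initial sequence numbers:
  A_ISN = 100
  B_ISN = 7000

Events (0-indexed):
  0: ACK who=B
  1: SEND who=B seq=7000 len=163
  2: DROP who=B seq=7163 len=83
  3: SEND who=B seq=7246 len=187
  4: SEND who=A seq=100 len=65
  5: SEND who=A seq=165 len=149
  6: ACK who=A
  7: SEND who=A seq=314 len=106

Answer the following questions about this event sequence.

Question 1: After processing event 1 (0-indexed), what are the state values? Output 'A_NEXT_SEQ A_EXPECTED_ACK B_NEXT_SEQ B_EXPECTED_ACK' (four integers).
After event 0: A_seq=100 A_ack=7000 B_seq=7000 B_ack=100
After event 1: A_seq=100 A_ack=7163 B_seq=7163 B_ack=100

100 7163 7163 100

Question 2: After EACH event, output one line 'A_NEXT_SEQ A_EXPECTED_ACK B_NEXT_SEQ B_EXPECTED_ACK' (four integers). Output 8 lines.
100 7000 7000 100
100 7163 7163 100
100 7163 7246 100
100 7163 7433 100
165 7163 7433 165
314 7163 7433 314
314 7163 7433 314
420 7163 7433 420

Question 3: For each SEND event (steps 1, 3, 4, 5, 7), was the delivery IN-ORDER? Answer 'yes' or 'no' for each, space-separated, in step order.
Answer: yes no yes yes yes

Derivation:
Step 1: SEND seq=7000 -> in-order
Step 3: SEND seq=7246 -> out-of-order
Step 4: SEND seq=100 -> in-order
Step 5: SEND seq=165 -> in-order
Step 7: SEND seq=314 -> in-order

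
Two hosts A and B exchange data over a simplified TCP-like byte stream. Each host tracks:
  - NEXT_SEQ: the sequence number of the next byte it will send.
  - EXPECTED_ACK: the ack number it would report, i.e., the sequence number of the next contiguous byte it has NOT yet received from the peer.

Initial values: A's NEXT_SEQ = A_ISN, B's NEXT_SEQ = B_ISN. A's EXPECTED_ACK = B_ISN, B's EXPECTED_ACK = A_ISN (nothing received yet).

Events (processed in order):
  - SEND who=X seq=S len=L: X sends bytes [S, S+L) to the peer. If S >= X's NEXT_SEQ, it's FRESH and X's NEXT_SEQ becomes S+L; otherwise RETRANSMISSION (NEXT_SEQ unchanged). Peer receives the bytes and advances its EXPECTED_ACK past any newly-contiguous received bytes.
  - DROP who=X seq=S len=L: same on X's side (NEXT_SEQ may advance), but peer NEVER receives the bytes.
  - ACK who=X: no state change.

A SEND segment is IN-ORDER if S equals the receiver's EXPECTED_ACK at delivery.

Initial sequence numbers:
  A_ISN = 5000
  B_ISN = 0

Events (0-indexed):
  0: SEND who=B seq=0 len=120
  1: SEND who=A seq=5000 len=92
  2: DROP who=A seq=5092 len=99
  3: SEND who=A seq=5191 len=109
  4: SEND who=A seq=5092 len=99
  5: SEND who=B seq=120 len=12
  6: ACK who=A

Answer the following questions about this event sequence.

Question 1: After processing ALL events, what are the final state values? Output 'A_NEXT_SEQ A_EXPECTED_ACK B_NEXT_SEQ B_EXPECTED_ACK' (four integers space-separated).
Answer: 5300 132 132 5300

Derivation:
After event 0: A_seq=5000 A_ack=120 B_seq=120 B_ack=5000
After event 1: A_seq=5092 A_ack=120 B_seq=120 B_ack=5092
After event 2: A_seq=5191 A_ack=120 B_seq=120 B_ack=5092
After event 3: A_seq=5300 A_ack=120 B_seq=120 B_ack=5092
After event 4: A_seq=5300 A_ack=120 B_seq=120 B_ack=5300
After event 5: A_seq=5300 A_ack=132 B_seq=132 B_ack=5300
After event 6: A_seq=5300 A_ack=132 B_seq=132 B_ack=5300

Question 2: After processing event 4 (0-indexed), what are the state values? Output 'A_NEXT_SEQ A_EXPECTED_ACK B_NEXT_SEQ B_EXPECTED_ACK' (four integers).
After event 0: A_seq=5000 A_ack=120 B_seq=120 B_ack=5000
After event 1: A_seq=5092 A_ack=120 B_seq=120 B_ack=5092
After event 2: A_seq=5191 A_ack=120 B_seq=120 B_ack=5092
After event 3: A_seq=5300 A_ack=120 B_seq=120 B_ack=5092
After event 4: A_seq=5300 A_ack=120 B_seq=120 B_ack=5300

5300 120 120 5300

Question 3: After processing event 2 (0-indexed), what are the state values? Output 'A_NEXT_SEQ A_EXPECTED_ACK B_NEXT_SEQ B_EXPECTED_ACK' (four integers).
After event 0: A_seq=5000 A_ack=120 B_seq=120 B_ack=5000
After event 1: A_seq=5092 A_ack=120 B_seq=120 B_ack=5092
After event 2: A_seq=5191 A_ack=120 B_seq=120 B_ack=5092

5191 120 120 5092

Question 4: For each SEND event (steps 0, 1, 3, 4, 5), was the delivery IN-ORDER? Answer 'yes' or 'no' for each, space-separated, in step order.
Answer: yes yes no yes yes

Derivation:
Step 0: SEND seq=0 -> in-order
Step 1: SEND seq=5000 -> in-order
Step 3: SEND seq=5191 -> out-of-order
Step 4: SEND seq=5092 -> in-order
Step 5: SEND seq=120 -> in-order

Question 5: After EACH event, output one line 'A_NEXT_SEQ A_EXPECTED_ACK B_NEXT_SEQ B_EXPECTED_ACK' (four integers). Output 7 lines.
5000 120 120 5000
5092 120 120 5092
5191 120 120 5092
5300 120 120 5092
5300 120 120 5300
5300 132 132 5300
5300 132 132 5300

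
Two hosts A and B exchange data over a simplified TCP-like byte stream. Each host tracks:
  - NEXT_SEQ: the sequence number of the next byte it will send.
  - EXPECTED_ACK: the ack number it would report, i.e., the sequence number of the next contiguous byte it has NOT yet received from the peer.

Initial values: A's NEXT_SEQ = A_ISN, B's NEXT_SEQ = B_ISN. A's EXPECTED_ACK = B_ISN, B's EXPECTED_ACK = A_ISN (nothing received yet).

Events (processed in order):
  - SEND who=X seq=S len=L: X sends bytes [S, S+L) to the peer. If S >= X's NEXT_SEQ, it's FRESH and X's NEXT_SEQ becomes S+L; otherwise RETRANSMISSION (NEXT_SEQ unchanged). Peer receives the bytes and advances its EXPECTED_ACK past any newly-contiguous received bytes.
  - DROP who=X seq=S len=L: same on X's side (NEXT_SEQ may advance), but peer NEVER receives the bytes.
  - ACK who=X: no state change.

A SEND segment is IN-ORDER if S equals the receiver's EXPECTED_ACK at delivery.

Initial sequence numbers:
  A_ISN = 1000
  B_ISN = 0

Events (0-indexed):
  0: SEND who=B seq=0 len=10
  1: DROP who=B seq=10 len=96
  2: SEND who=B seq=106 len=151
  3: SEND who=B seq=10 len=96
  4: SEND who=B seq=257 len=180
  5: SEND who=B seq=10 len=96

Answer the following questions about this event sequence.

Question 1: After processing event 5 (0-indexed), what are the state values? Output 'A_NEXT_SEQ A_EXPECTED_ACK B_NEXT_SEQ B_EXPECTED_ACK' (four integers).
After event 0: A_seq=1000 A_ack=10 B_seq=10 B_ack=1000
After event 1: A_seq=1000 A_ack=10 B_seq=106 B_ack=1000
After event 2: A_seq=1000 A_ack=10 B_seq=257 B_ack=1000
After event 3: A_seq=1000 A_ack=257 B_seq=257 B_ack=1000
After event 4: A_seq=1000 A_ack=437 B_seq=437 B_ack=1000
After event 5: A_seq=1000 A_ack=437 B_seq=437 B_ack=1000

1000 437 437 1000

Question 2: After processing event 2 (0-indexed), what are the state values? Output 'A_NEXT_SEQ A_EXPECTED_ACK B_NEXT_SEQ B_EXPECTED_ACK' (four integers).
After event 0: A_seq=1000 A_ack=10 B_seq=10 B_ack=1000
After event 1: A_seq=1000 A_ack=10 B_seq=106 B_ack=1000
After event 2: A_seq=1000 A_ack=10 B_seq=257 B_ack=1000

1000 10 257 1000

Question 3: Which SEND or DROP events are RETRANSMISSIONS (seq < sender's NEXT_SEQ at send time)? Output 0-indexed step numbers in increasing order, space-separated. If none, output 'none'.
Step 0: SEND seq=0 -> fresh
Step 1: DROP seq=10 -> fresh
Step 2: SEND seq=106 -> fresh
Step 3: SEND seq=10 -> retransmit
Step 4: SEND seq=257 -> fresh
Step 5: SEND seq=10 -> retransmit

Answer: 3 5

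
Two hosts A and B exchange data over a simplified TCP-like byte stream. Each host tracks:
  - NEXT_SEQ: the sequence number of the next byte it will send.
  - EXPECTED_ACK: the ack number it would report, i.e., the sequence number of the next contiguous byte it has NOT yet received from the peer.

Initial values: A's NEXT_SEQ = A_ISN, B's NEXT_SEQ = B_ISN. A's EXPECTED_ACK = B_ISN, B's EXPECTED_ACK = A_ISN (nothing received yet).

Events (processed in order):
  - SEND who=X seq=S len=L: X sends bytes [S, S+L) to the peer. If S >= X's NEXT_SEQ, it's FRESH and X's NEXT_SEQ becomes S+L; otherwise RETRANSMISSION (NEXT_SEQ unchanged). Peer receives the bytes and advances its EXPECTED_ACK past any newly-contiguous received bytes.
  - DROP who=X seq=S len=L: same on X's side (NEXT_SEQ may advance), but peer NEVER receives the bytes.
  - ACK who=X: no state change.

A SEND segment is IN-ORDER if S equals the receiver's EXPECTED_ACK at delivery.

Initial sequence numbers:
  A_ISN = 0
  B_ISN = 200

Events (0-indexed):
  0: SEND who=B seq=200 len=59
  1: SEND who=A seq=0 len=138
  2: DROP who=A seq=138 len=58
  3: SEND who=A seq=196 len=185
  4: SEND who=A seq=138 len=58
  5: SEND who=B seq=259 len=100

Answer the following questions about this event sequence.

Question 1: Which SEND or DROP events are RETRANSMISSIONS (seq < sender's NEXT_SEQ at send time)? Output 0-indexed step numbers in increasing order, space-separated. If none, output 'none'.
Step 0: SEND seq=200 -> fresh
Step 1: SEND seq=0 -> fresh
Step 2: DROP seq=138 -> fresh
Step 3: SEND seq=196 -> fresh
Step 4: SEND seq=138 -> retransmit
Step 5: SEND seq=259 -> fresh

Answer: 4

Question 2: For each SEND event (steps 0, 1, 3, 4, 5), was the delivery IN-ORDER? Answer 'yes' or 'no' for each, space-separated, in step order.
Step 0: SEND seq=200 -> in-order
Step 1: SEND seq=0 -> in-order
Step 3: SEND seq=196 -> out-of-order
Step 4: SEND seq=138 -> in-order
Step 5: SEND seq=259 -> in-order

Answer: yes yes no yes yes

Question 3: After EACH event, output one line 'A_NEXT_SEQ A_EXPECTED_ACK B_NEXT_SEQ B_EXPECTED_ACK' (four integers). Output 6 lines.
0 259 259 0
138 259 259 138
196 259 259 138
381 259 259 138
381 259 259 381
381 359 359 381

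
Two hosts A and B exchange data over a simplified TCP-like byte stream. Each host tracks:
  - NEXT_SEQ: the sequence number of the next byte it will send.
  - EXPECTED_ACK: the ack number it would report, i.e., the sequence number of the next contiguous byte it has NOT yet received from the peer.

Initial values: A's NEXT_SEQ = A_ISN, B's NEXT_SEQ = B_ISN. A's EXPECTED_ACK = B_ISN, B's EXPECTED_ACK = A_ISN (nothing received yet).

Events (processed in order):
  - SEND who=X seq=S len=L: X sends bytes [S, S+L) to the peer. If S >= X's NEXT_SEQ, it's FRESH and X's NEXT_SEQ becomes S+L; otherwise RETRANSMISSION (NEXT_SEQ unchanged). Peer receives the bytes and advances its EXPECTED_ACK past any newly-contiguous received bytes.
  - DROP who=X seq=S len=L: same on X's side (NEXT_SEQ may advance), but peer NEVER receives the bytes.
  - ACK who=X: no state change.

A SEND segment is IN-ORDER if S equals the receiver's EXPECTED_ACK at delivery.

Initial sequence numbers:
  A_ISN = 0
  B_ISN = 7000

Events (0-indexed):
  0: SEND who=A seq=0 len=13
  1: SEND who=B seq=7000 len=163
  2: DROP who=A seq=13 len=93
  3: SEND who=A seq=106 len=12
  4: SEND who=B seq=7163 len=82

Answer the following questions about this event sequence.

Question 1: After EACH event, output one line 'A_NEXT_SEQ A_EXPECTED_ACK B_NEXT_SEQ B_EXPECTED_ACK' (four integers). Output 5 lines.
13 7000 7000 13
13 7163 7163 13
106 7163 7163 13
118 7163 7163 13
118 7245 7245 13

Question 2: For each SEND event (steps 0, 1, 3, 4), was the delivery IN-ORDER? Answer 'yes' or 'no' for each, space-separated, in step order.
Answer: yes yes no yes

Derivation:
Step 0: SEND seq=0 -> in-order
Step 1: SEND seq=7000 -> in-order
Step 3: SEND seq=106 -> out-of-order
Step 4: SEND seq=7163 -> in-order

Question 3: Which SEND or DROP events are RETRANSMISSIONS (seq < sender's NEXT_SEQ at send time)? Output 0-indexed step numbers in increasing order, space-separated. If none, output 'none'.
Answer: none

Derivation:
Step 0: SEND seq=0 -> fresh
Step 1: SEND seq=7000 -> fresh
Step 2: DROP seq=13 -> fresh
Step 3: SEND seq=106 -> fresh
Step 4: SEND seq=7163 -> fresh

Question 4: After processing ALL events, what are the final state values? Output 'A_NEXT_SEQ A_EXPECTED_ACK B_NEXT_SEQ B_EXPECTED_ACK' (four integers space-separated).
Answer: 118 7245 7245 13

Derivation:
After event 0: A_seq=13 A_ack=7000 B_seq=7000 B_ack=13
After event 1: A_seq=13 A_ack=7163 B_seq=7163 B_ack=13
After event 2: A_seq=106 A_ack=7163 B_seq=7163 B_ack=13
After event 3: A_seq=118 A_ack=7163 B_seq=7163 B_ack=13
After event 4: A_seq=118 A_ack=7245 B_seq=7245 B_ack=13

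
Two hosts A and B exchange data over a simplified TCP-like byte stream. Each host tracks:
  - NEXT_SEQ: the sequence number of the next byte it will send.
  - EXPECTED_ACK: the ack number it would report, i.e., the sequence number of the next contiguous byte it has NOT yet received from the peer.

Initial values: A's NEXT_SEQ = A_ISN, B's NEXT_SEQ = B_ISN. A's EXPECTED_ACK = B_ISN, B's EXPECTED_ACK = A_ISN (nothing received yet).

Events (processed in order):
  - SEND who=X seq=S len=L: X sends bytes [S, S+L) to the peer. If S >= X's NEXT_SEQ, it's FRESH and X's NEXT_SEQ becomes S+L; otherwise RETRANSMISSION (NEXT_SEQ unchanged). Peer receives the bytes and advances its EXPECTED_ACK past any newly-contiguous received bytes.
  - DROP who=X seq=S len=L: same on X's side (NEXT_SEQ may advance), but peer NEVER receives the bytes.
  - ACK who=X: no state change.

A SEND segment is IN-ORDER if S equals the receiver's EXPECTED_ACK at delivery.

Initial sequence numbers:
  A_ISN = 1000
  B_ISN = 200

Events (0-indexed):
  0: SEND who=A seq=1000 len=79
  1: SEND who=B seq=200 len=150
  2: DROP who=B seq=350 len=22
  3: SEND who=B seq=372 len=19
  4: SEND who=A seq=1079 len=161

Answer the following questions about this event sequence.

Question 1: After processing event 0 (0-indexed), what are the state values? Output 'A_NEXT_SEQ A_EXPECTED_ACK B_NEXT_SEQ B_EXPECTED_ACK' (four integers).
After event 0: A_seq=1079 A_ack=200 B_seq=200 B_ack=1079

1079 200 200 1079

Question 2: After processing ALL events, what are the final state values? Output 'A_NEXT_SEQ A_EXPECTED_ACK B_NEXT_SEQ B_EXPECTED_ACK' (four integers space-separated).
After event 0: A_seq=1079 A_ack=200 B_seq=200 B_ack=1079
After event 1: A_seq=1079 A_ack=350 B_seq=350 B_ack=1079
After event 2: A_seq=1079 A_ack=350 B_seq=372 B_ack=1079
After event 3: A_seq=1079 A_ack=350 B_seq=391 B_ack=1079
After event 4: A_seq=1240 A_ack=350 B_seq=391 B_ack=1240

Answer: 1240 350 391 1240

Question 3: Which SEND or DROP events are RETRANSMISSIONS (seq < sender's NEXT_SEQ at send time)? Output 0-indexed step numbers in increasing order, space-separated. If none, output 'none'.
Step 0: SEND seq=1000 -> fresh
Step 1: SEND seq=200 -> fresh
Step 2: DROP seq=350 -> fresh
Step 3: SEND seq=372 -> fresh
Step 4: SEND seq=1079 -> fresh

Answer: none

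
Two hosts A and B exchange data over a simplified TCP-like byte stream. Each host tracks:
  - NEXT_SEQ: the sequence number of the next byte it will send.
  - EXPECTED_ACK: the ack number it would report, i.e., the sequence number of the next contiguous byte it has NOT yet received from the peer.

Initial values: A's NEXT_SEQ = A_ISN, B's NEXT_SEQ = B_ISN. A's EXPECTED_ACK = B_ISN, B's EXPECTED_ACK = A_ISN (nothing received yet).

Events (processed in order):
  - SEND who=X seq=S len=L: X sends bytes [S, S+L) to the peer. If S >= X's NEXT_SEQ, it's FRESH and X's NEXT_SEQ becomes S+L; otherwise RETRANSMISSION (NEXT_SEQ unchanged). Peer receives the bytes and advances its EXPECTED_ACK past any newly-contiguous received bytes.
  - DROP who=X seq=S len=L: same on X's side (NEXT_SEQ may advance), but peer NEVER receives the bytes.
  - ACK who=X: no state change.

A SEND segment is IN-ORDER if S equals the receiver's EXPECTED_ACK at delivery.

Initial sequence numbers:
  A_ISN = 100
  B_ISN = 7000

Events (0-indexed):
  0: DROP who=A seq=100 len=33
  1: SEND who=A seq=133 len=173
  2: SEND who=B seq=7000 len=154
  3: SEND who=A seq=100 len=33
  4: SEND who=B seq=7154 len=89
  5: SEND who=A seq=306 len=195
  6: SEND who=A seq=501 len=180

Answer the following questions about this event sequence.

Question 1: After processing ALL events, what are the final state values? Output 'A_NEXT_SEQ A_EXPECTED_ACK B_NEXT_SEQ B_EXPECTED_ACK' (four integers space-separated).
Answer: 681 7243 7243 681

Derivation:
After event 0: A_seq=133 A_ack=7000 B_seq=7000 B_ack=100
After event 1: A_seq=306 A_ack=7000 B_seq=7000 B_ack=100
After event 2: A_seq=306 A_ack=7154 B_seq=7154 B_ack=100
After event 3: A_seq=306 A_ack=7154 B_seq=7154 B_ack=306
After event 4: A_seq=306 A_ack=7243 B_seq=7243 B_ack=306
After event 5: A_seq=501 A_ack=7243 B_seq=7243 B_ack=501
After event 6: A_seq=681 A_ack=7243 B_seq=7243 B_ack=681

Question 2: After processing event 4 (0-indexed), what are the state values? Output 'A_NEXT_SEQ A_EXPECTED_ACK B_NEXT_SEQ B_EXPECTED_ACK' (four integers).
After event 0: A_seq=133 A_ack=7000 B_seq=7000 B_ack=100
After event 1: A_seq=306 A_ack=7000 B_seq=7000 B_ack=100
After event 2: A_seq=306 A_ack=7154 B_seq=7154 B_ack=100
After event 3: A_seq=306 A_ack=7154 B_seq=7154 B_ack=306
After event 4: A_seq=306 A_ack=7243 B_seq=7243 B_ack=306

306 7243 7243 306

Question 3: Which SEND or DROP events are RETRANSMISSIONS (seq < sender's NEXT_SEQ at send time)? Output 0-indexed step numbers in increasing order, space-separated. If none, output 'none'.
Step 0: DROP seq=100 -> fresh
Step 1: SEND seq=133 -> fresh
Step 2: SEND seq=7000 -> fresh
Step 3: SEND seq=100 -> retransmit
Step 4: SEND seq=7154 -> fresh
Step 5: SEND seq=306 -> fresh
Step 6: SEND seq=501 -> fresh

Answer: 3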